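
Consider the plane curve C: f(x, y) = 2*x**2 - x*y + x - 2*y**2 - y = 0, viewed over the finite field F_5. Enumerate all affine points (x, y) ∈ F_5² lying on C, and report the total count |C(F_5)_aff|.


Affine F_5-points: {(0, 0), (0, 2), (2, 0), (2, 1), (3, 1), (3, 2)}; count = 6.

For each of the 25 pairs (x, y) ∈ F_5², evaluate f(x, y) mod 5. Record the zeros.
  x = 0: [0↦0, 1↦2, 2↦0, 3↦4, 4↦4]  zeros at y ∈ {0, 2}
  x = 1: [0↦3, 1↦4, 2↦1, 3↦4, 4↦3]  zeros at y ∈ ∅
  x = 2: [0↦0, 1↦0, 2↦1, 3↦3, 4↦1]  zeros at y ∈ {0, 1}
  x = 3: [0↦1, 1↦0, 2↦0, 3↦1, 4↦3]  zeros at y ∈ {1, 2}
  x = 4: [0↦1, 1↦4, 2↦3, 3↦3, 4↦4]  zeros at y ∈ ∅
Collecting zeros: affine points = {(0, 0), (0, 2), (2, 0), (2, 1), (3, 1), (3, 2)}.
Total count |C(F_5)_aff| = 6.


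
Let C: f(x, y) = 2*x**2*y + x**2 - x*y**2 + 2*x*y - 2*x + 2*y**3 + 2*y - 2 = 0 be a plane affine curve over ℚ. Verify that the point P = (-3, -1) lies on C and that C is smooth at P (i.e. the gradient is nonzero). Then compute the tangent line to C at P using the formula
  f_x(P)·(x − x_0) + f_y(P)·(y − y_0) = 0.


Tangent line at P: x + 14*y + 17 = 0.

Step 1: f(-3, -1) = 0, so P lies on C.
Step 2: partial derivatives
  f_x(x, y) = 4*x*y + 2*x - y**2 + 2*y - 2, f_y(x, y) = 2*x**2 - 2*x*y + 2*x + 6*y**2 + 2.
  f_x(P) = 1, f_y(P) = 14 (gradient nonzero, so P is smooth).
Step 3: tangent line at P: 1·(x − -3) + 14·(y − -1) = 0.
Expanding: x + 14*y + 17 = 0.


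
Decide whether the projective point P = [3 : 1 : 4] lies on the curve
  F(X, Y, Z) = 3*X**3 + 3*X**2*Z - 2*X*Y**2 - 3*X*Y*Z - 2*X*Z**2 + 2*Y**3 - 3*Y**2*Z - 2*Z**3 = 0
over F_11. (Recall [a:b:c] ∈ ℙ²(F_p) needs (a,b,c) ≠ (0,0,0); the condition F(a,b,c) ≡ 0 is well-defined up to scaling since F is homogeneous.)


F(3,1,4) ≡ 1 (mod 11); P is NOT on the curve.

Evaluate F(3, 1, 4) term-by-term (mod 11).
  3*X**3 ↦ 3·27·1·1 = 81
  3*X**2*Z ↦ 3·9·1·4 = 108
  -2*X*Y**2 ↦ -2·3·1·1 = -6
  -3*X*Y*Z ↦ -3·3·1·4 = -36
  -2*X*Z**2 ↦ -2·3·1·16 = -96
  2*Y**3 ↦ 2·1·1·1 = 2
  -3*Y**2*Z ↦ -3·1·1·4 = -12
  -2*Z**3 ↦ -2·1·1·64 = -128
Sum: F(3, 1, 4) = (81) + (108) + (-6) + (-36) + (-96) + (2) + (-12) + (-128) = -87.
Reducing mod 11: -87 ≡ 1 (mod 11).
Since F(a, b, c) ≡ 1 ≠ 0 (mod 11), P does NOT lie on the curve.


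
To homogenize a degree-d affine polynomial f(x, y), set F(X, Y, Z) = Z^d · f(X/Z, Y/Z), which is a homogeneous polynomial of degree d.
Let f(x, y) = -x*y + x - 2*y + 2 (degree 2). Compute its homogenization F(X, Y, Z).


F(X, Y, Z) = -X*Y + X*Z - 2*Y*Z + 2*Z**2

deg(f) = 2.
Substitute x = X/Z, y = Y/Z into f, then multiply by Z^2.
  monomial -1·x^1·y^1 ↦ -1·X^1·Y^1·Z^0.
  monomial 1·x^1·y^0 ↦ 1·X^1·Y^0·Z^1.
  monomial -2·x^0·y^1 ↦ -2·X^0·Y^1·Z^1.
  monomial 2·x^0·y^0 ↦ 2·X^0·Y^0·Z^2.
Collecting: F(X, Y, Z) = -X*Y + X*Z - 2*Y*Z + 2*Z**2.


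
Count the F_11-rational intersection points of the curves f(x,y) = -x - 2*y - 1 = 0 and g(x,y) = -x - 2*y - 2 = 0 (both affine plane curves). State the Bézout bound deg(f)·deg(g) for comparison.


Common zeros: ∅; count = 0; Bézout bound = 1.

deg(f) = 1, deg(g) = 1, so Bézout bound = 1.
Scan x ∈ F_11. For each x, list the y ∈ F_11 with f(x, y) ≡ 0 and those with g(x, y) ≡ 0 (mod 11); the common zeros in that column are the intersection.
  x = 0: f ≡ 0 at y ∈ {5}; g ≡ 0 at y ∈ {10}; common: ∅.
  x = 1: f ≡ 0 at y ∈ {10}; g ≡ 0 at y ∈ {4}; common: ∅.
  x = 2: f ≡ 0 at y ∈ {4}; g ≡ 0 at y ∈ {9}; common: ∅.
  x = 3: f ≡ 0 at y ∈ {9}; g ≡ 0 at y ∈ {3}; common: ∅.
  x = 4: f ≡ 0 at y ∈ {3}; g ≡ 0 at y ∈ {8}; common: ∅.
  x = 5: f ≡ 0 at y ∈ {8}; g ≡ 0 at y ∈ {2}; common: ∅.
  x = 6: f ≡ 0 at y ∈ {2}; g ≡ 0 at y ∈ {7}; common: ∅.
  x = 7: f ≡ 0 at y ∈ {7}; g ≡ 0 at y ∈ {1}; common: ∅.
  x = 8: f ≡ 0 at y ∈ {1}; g ≡ 0 at y ∈ {6}; common: ∅.
  x = 9: f ≡ 0 at y ∈ {6}; g ≡ 0 at y ∈ {0}; common: ∅.
  x = 10: f ≡ 0 at y ∈ {0}; g ≡ 0 at y ∈ {5}; common: ∅.
Collecting: common zeros = ∅, so the count is 0.
Comparison with the Bézout bound: 0 ≤ 1 = deg(f)·deg(g), as expected for curves with no common component (the affine F_11-count falls short of the bound because intersections may lie at infinity, over extension fields, or carry multiplicity).


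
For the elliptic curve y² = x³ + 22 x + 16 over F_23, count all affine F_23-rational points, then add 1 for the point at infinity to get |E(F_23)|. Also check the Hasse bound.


Affine points = {(0, 4), (0, 19), (1, 4), (1, 19), (9, 0), (11, 5), (11, 18), (14, 3), (14, 20), (15, 8), (15, 15), (16, 5), (16, 18), (17, 6), (17, 17), (19, 5), (19, 18), (22, 4), (22, 19)}; affine count = 19; |E(F_23)| = 20.

Discriminant check: Δ ∝ 4a³ + 27b² = 4·22³ + 27·16² = 4·10648 + 27·256 ≡ 8 (mod 23). Nonzero ⇒ E is nonsingular.
For each x ∈ F_23, compute rhs = x³ + 22·x + 16 mod 23, then count y ∈ F_23 with y² ≡ rhs.
  x = 0: rhs = 16, matching y values: 4, 19 (2 points).
  x = 1: rhs = 16, matching y values: 4, 19 (2 points).
  x = 2: rhs = 22, matching y values: none (0 points).
  x = 3: rhs = 17, matching y values: none (0 points).
  x = 4: rhs = 7, matching y values: none (0 points).
  x = 5: rhs = 21, matching y values: none (0 points).
  x = 6: rhs = 19, matching y values: none (0 points).
  x = 7: rhs = 7, matching y values: none (0 points).
  x = 8: rhs = 14, matching y values: none (0 points).
  x = 9: rhs = 0, matching y values: 0 (1 points).
  x = 10: rhs = 17, matching y values: none (0 points).
  x = 11: rhs = 2, matching y values: 5, 18 (2 points).
  x = 12: rhs = 7, matching y values: none (0 points).
  x = 13: rhs = 15, matching y values: none (0 points).
  x = 14: rhs = 9, matching y values: 3, 20 (2 points).
  x = 15: rhs = 18, matching y values: 8, 15 (2 points).
  x = 16: rhs = 2, matching y values: 5, 18 (2 points).
  x = 17: rhs = 13, matching y values: 6, 17 (2 points).
  x = 18: rhs = 11, matching y values: none (0 points).
  x = 19: rhs = 2, matching y values: 5, 18 (2 points).
  x = 20: rhs = 15, matching y values: none (0 points).
  x = 21: rhs = 10, matching y values: none (0 points).
  x = 22: rhs = 16, matching y values: 4, 19 (2 points).
Total affine count: 19.
Full point count |E(F_23)| = 19 + 1 = 20.
Hasse bound: |20 − (23+1)| = |-4| = 4 ≤ 2√23 ≈ 9.5917 ✓.


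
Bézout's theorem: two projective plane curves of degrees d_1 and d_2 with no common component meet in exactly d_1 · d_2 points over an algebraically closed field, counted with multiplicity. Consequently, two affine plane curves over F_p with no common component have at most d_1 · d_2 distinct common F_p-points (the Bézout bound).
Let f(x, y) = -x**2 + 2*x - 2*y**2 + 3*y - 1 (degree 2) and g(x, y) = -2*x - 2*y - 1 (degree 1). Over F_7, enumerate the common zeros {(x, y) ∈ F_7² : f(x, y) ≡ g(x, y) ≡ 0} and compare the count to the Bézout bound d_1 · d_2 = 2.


Common zeros: {(2, 1), (4, 6)}; count = 2; Bézout bound = 2.

deg(f) = 2, deg(g) = 1, so Bézout bound = 2.
Scan x ∈ F_7. For each x, list the y ∈ F_7 with f(x, y) ≡ 0 and those with g(x, y) ≡ 0 (mod 7); the common zeros in that column are the intersection.
  x = 0: f ≡ 0 at y ∈ {1, 4}; g ≡ 0 at y ∈ {3}; common: ∅.
  x = 1: f ≡ 0 at y ∈ {0, 5}; g ≡ 0 at y ∈ {2}; common: ∅.
  x = 2: f ≡ 0 at y ∈ {1, 4}; g ≡ 0 at y ∈ {1}; common: {1}.
  x = 3: f ≡ 0 at y ∈ ∅; g ≡ 0 at y ∈ {0}; common: ∅.
  x = 4: f ≡ 0 at y ∈ {6}; g ≡ 0 at y ∈ {6}; common: {6}.
  x = 5: f ≡ 0 at y ∈ {6}; g ≡ 0 at y ∈ {5}; common: ∅.
  x = 6: f ≡ 0 at y ∈ ∅; g ≡ 0 at y ∈ {4}; common: ∅.
Collecting: common zeros = {(2, 1), (4, 6)}, so the count is 2.
Comparison with the Bézout bound: 2 ≤ 2 = deg(f)·deg(g), as expected for curves with no common component (the bound is attained).


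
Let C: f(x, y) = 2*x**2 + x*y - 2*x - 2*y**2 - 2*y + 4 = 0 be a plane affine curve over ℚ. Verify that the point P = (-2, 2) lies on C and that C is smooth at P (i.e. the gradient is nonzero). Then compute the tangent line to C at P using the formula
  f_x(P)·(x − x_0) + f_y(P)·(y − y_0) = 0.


Tangent line at P: -8*x - 12*y + 8 = 0.

Step 1: f(-2, 2) = 0, so P lies on C.
Step 2: partial derivatives
  f_x(x, y) = 4*x + y - 2, f_y(x, y) = x - 4*y - 2.
  f_x(P) = -8, f_y(P) = -12 (gradient nonzero, so P is smooth).
Step 3: tangent line at P: -8·(x − -2) + -12·(y − 2) = 0.
Expanding: -8*x - 12*y + 8 = 0.


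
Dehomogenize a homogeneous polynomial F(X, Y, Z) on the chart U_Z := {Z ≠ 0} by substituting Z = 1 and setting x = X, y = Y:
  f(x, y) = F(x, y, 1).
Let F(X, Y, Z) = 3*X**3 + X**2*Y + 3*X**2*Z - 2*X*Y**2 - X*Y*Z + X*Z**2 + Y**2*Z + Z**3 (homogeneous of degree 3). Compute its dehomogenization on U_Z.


f(x, y) = 3*x**3 + x**2*y + 3*x**2 - 2*x*y**2 - x*y + x + y**2 + 1

On U_Z we set Z = 1. Each monomial c·X^i·Y^j·Z^k in F becomes c·x^i·y^j·1^k = c·x^i·y^j.
Substituting Z = 1: F(X, Y, 1) = 3*x**3 + x**2*y + 3*x**2 - 2*x*y**2 - x*y + x + y**2 + 1.
Note: deg(f) ≤ deg(F) = 3; strict inequality happens when F is divisible by Z (lost terms).


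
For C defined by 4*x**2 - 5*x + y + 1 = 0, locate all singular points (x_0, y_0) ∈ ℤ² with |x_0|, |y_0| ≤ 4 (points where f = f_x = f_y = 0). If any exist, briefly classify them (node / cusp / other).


No singular points in the scanned grid; C is smooth there.

Compute partial derivatives:
  f_x = 8*x - 5.
  f_y = 1.
f_y = 1 is a nonzero constant, so f_y never vanishes: no point (x, y) can satisfy f = f_x = f_y = 0. In particular no (x, y) ∈ {−4, ..., 4}² is singular; the curve is smooth.


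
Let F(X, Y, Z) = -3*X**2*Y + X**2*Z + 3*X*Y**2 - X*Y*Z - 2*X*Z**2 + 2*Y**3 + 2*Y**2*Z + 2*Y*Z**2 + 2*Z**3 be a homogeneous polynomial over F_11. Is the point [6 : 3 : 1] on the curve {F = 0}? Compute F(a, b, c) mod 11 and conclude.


F(6,3,1) ≡ 1 (mod 11); P is NOT on the curve.

Evaluate F(6, 3, 1) term-by-term (mod 11).
  -3*X**2*Y ↦ -3·36·3·1 = -324
  X**2*Z ↦ 1·36·1·1 = 36
  3*X*Y**2 ↦ 3·6·9·1 = 162
  -X*Y*Z ↦ -1·6·3·1 = -18
  -2*X*Z**2 ↦ -2·6·1·1 = -12
  2*Y**3 ↦ 2·1·27·1 = 54
  2*Y**2*Z ↦ 2·1·9·1 = 18
  2*Y*Z**2 ↦ 2·1·3·1 = 6
  2*Z**3 ↦ 2·1·1·1 = 2
Sum: F(6, 3, 1) = (-324) + (36) + (162) + (-18) + (-12) + (54) + (18) + (6) + (2) = -76.
Reducing mod 11: -76 ≡ 1 (mod 11).
Since F(a, b, c) ≡ 1 ≠ 0 (mod 11), P does NOT lie on the curve.


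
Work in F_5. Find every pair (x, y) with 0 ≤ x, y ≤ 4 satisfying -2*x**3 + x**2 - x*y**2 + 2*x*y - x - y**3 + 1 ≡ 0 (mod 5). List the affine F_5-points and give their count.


Affine F_5-points: {(0, 1), (3, 1), (3, 2), (3, 4), (4, 0)}; count = 5.

For each of the 25 pairs (x, y) ∈ F_5², evaluate f(x, y) mod 5. Record the zeros.
  x = 0: [0↦1, 1↦0, 2↦3, 3↦4, 4↦2]  zeros at y ∈ {1}
  x = 1: [0↦4, 1↦4, 2↦1, 3↦4, 4↦2]  zeros at y ∈ ∅
  x = 2: [0↦2, 1↦3, 2↦4, 3↦4, 4↦2]  zeros at y ∈ ∅
  x = 3: [0↦3, 1↦0, 2↦0, 3↦2, 4↦0]  zeros at y ∈ {1, 2, 4}
  x = 4: [0↦0, 1↦3, 2↦2, 3↦1, 4↦4]  zeros at y ∈ {0}
Collecting zeros: affine points = {(0, 1), (3, 1), (3, 2), (3, 4), (4, 0)}.
Total count |C(F_5)_aff| = 5.


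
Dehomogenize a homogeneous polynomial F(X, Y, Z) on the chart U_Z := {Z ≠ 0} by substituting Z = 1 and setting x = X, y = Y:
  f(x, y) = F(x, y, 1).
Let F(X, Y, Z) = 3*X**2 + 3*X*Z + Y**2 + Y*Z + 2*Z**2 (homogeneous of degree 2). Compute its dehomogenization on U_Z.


f(x, y) = 3*x**2 + 3*x + y**2 + y + 2

On U_Z we set Z = 1. Each monomial c·X^i·Y^j·Z^k in F becomes c·x^i·y^j·1^k = c·x^i·y^j.
Substituting Z = 1: F(X, Y, 1) = 3*x**2 + 3*x + y**2 + y + 2.
Note: deg(f) ≤ deg(F) = 2; strict inequality happens when F is divisible by Z (lost terms).


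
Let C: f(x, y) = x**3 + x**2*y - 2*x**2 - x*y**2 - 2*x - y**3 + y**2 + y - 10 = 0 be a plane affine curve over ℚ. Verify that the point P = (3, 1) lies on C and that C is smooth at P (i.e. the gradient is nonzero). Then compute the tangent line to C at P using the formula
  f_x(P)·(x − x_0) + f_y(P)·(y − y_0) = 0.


Tangent line at P: 18*x + 3*y - 57 = 0.

Step 1: f(3, 1) = 0, so P lies on C.
Step 2: partial derivatives
  f_x(x, y) = 3*x**2 + 2*x*y - 4*x - y**2 - 2, f_y(x, y) = x**2 - 2*x*y - 3*y**2 + 2*y + 1.
  f_x(P) = 18, f_y(P) = 3 (gradient nonzero, so P is smooth).
Step 3: tangent line at P: 18·(x − 3) + 3·(y − 1) = 0.
Expanding: 18*x + 3*y - 57 = 0.


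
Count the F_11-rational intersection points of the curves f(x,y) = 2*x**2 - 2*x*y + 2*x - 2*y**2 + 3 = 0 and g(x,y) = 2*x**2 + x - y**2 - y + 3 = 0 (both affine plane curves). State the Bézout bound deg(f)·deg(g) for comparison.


Common zeros: ∅; count = 0; Bézout bound = 4.

deg(f) = 2, deg(g) = 2, so Bézout bound = 4.
Scan x ∈ F_11. For each x, list the y ∈ F_11 with f(x, y) ≡ 0 and those with g(x, y) ≡ 0 (mod 11); the common zeros in that column are the intersection.
  x = 0: f ≡ 0 at y ∈ ∅; g ≡ 0 at y ∈ ∅; common: ∅.
  x = 1: f ≡ 0 at y ∈ {4, 6}; g ≡ 0 at y ∈ {2, 8}; common: ∅.
  x = 2: f ≡ 0 at y ∈ {4, 5}; g ≡ 0 at y ∈ {1, 9}; common: ∅.
  x = 3: f ≡ 0 at y ∈ ∅; g ≡ 0 at y ∈ {1, 9}; common: ∅.
  x = 4: f ≡ 0 at y ∈ {1, 6}; g ≡ 0 at y ∈ {2, 8}; common: ∅.
  x = 5: f ≡ 0 at y ∈ ∅; g ≡ 0 at y ∈ ∅; common: ∅.
  x = 6: f ≡ 0 at y ∈ {2, 3}; g ≡ 0 at y ∈ ∅; common: ∅.
  x = 7: f ≡ 0 at y ∈ {1, 3}; g ≡ 0 at y ∈ {4, 6}; common: ∅.
  x = 8: f ≡ 0 at y ∈ ∅; g ≡ 0 at y ∈ ∅; common: ∅.
  x = 9: f ≡ 0 at y ∈ ∅; g ≡ 0 at y ∈ {4, 6}; common: ∅.
  x = 10: f ≡ 0 at y ∈ ∅; g ≡ 0 at y ∈ ∅; common: ∅.
Collecting: common zeros = ∅, so the count is 0.
Comparison with the Bézout bound: 0 ≤ 4 = deg(f)·deg(g), as expected for curves with no common component (the affine F_11-count falls short of the bound because intersections may lie at infinity, over extension fields, or carry multiplicity).


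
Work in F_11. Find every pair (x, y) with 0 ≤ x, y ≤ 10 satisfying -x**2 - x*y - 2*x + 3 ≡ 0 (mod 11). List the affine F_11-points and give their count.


Affine F_11-points: {(1, 0), (2, 3), (3, 7), (4, 3), (5, 9), (6, 9), (7, 4), (8, 0), (9, 4), (10, 7)}; count = 10.

For each of the 121 pairs (x, y) ∈ F_11², evaluate f(x, y) mod 11. Record the zeros.
  x = 0: [0↦3, 1↦3, 2↦3, 3↦3, 4↦3, 5↦3, 6↦3, 7↦3, 8↦3, 9↦3, 10↦3]  zeros at y ∈ ∅
  x = 1: [0↦0, 1↦10, 2↦9, 3↦8, 4↦7, 5↦6, 6↦5, 7↦4, 8↦3, 9↦2, 10↦1]  zeros at y ∈ {0}
  x = 2: [0↦6, 1↦4, 2↦2, 3↦0, 4↦9, 5↦7, 6↦5, 7↦3, 8↦1, 9↦10, 10↦8]  zeros at y ∈ {3}
  x = 3: [0↦10, 1↦7, 2↦4, 3↦1, 4↦9, 5↦6, 6↦3, 7↦0, 8↦8, 9↦5, 10↦2]  zeros at y ∈ {7}
  x = 4: [0↦1, 1↦8, 2↦4, 3↦0, 4↦7, 5↦3, 6↦10, 7↦6, 8↦2, 9↦9, 10↦5]  zeros at y ∈ {3}
  x = 5: [0↦1, 1↦7, 2↦2, 3↦8, 4↦3, 5↦9, 6↦4, 7↦10, 8↦5, 9↦0, 10↦6]  zeros at y ∈ {9}
  x = 6: [0↦10, 1↦4, 2↦9, 3↦3, 4↦8, 5↦2, 6↦7, 7↦1, 8↦6, 9↦0, 10↦5]  zeros at y ∈ {9}
  x = 7: [0↦6, 1↦10, 2↦3, 3↦7, 4↦0, 5↦4, 6↦8, 7↦1, 8↦5, 9↦9, 10↦2]  zeros at y ∈ {4}
  x = 8: [0↦0, 1↦3, 2↦6, 3↦9, 4↦1, 5↦4, 6↦7, 7↦10, 8↦2, 9↦5, 10↦8]  zeros at y ∈ {0}
  x = 9: [0↦3, 1↦5, 2↦7, 3↦9, 4↦0, 5↦2, 6↦4, 7↦6, 8↦8, 9↦10, 10↦1]  zeros at y ∈ {4}
  x = 10: [0↦4, 1↦5, 2↦6, 3↦7, 4↦8, 5↦9, 6↦10, 7↦0, 8↦1, 9↦2, 10↦3]  zeros at y ∈ {7}
Collecting zeros: affine points = {(1, 0), (2, 3), (3, 7), (4, 3), (5, 9), (6, 9), (7, 4), (8, 0), (9, 4), (10, 7)}.
Total count |C(F_11)_aff| = 10.


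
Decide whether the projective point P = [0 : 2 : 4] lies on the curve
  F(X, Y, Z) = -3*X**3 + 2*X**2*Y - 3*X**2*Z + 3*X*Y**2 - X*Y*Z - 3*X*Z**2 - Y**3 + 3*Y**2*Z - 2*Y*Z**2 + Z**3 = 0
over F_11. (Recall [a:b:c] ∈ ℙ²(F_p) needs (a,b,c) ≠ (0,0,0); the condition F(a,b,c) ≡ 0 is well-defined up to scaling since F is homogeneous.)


F(0,2,4) ≡ 7 (mod 11); P is NOT on the curve.

Evaluate F(0, 2, 4) term-by-term (mod 11).
  -3*X**3 ↦ -3·0·1·1 = 0
  2*X**2*Y ↦ 2·0·2·1 = 0
  -3*X**2*Z ↦ -3·0·1·4 = 0
  3*X*Y**2 ↦ 3·0·4·1 = 0
  -X*Y*Z ↦ -1·0·2·4 = 0
  -3*X*Z**2 ↦ -3·0·1·16 = 0
  -Y**3 ↦ -1·1·8·1 = -8
  3*Y**2*Z ↦ 3·1·4·4 = 48
  -2*Y*Z**2 ↦ -2·1·2·16 = -64
  Z**3 ↦ 1·1·1·64 = 64
Sum: F(0, 2, 4) = (0) + (0) + (0) + (0) + (0) + (0) + (-8) + (48) + (-64) + (64) = 40.
Reducing mod 11: 40 ≡ 7 (mod 11).
Since F(a, b, c) ≡ 7 ≠ 0 (mod 11), P does NOT lie on the curve.


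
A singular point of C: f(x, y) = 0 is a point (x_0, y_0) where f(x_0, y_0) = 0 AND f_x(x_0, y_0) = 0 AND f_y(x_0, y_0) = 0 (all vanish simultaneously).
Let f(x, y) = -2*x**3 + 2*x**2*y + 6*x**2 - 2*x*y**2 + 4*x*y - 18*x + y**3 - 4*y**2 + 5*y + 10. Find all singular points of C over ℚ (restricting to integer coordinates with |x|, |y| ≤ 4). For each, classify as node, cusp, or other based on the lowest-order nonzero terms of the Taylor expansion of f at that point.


Singular points: {(2, 3)}; classification: cusp.

Compute partial derivatives:
  f_x = -6*x**2 + 4*x*y + 12*x - 2*y**2 + 4*y - 18.
  f_y = 2*x**2 - 4*x*y + 4*x + 3*y**2 - 8*y + 5.
Scan x_0 ∈ {−4, ..., 4}. For each x_0, f_y(x_0, y) is a polynomial in y; find its integer roots y ∈ {−4, ..., 4}, then test f_x and f at those candidates.
  x = -4: f_y(-4, y) = 3*y**2 + 8*y + 21; no integer root y with |y| ≤ 4.
  x = -3: f_y(-3, y) = 3*y**2 + 4*y + 11; no integer root y with |y| ≤ 4.
  x = -2: f_y(-2, y) = 3*y**2 + 5; no integer root y with |y| ≤ 4.
  x = -1: f_y(-1, y) = 3*y**2 - 4*y + 3; no integer root y with |y| ≤ 4.
  x = 0: f_y(0, y) = 3*y**2 - 8*y + 5; vanishes at y ∈ {1}. (0, 1): f_x = -16 ≠ 0.
  x = 1: f_y(1, y) = 3*y**2 - 12*y + 11; no integer root y with |y| ≤ 4.
  x = 2: f_y(2, y) = 3*y**2 - 16*y + 21; vanishes at y ∈ {3}. (2, 3): f_x = 0, f = 0 — SINGULAR.
  x = 3: f_y(3, y) = 3*y**2 - 20*y + 35; no integer root y with |y| ≤ 4.
  x = 4: f_y(4, y) = 3*y**2 - 24*y + 53; no integer root y with |y| ≤ 4.
Only singular point on the grid: (2, 3).
Classify: substitute x = 2 + u, y = 3 + v and expand: f = -2*u**3 + 2*u**2*v - 2*u*v**2 + v**3 + v**2.
No constant or linear terms (consistent with a singular point). Quadratic part: v**2. Cubic part: -2*u**3 + 2*u**2*v - 2*u*v**2 + v**3.
The quadratic part v**2 is a perfect square, so there is a single (double) tangent line v = 0, i.e. y = 3. Restricting the cubic part to that line (v = 0) leaves -2*u**3 ≠ 0, so f is not divisible by v and the branch is v² ≈ 2*u**3 to lowest order — this is a cusp.
Classification: cusp.


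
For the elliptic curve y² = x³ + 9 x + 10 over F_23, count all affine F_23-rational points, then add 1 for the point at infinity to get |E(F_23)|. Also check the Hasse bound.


Affine points = {(2, 6), (2, 17), (3, 8), (3, 15), (4, 8), (4, 15), (6, 2), (6, 21), (7, 5), (7, 18), (12, 11), (12, 12), (13, 1), (13, 22), (15, 1), (15, 22), (16, 8), (16, 15), (17, 4), (17, 19), (18, 1), (18, 22), (19, 5), (19, 18), (20, 5), (20, 18), (22, 0)}; affine count = 27; |E(F_23)| = 28.

Discriminant check: Δ ∝ 4a³ + 27b² = 4·9³ + 27·10² = 4·729 + 27·100 ≡ 4 (mod 23). Nonzero ⇒ E is nonsingular.
For each x ∈ F_23, compute rhs = x³ + 9·x + 10 mod 23, then count y ∈ F_23 with y² ≡ rhs.
  x = 0: rhs = 10, matching y values: none (0 points).
  x = 1: rhs = 20, matching y values: none (0 points).
  x = 2: rhs = 13, matching y values: 6, 17 (2 points).
  x = 3: rhs = 18, matching y values: 8, 15 (2 points).
  x = 4: rhs = 18, matching y values: 8, 15 (2 points).
  x = 5: rhs = 19, matching y values: none (0 points).
  x = 6: rhs = 4, matching y values: 2, 21 (2 points).
  x = 7: rhs = 2, matching y values: 5, 18 (2 points).
  x = 8: rhs = 19, matching y values: none (0 points).
  x = 9: rhs = 15, matching y values: none (0 points).
  x = 10: rhs = 19, matching y values: none (0 points).
  x = 11: rhs = 14, matching y values: none (0 points).
  x = 12: rhs = 6, matching y values: 11, 12 (2 points).
  x = 13: rhs = 1, matching y values: 1, 22 (2 points).
  x = 14: rhs = 5, matching y values: none (0 points).
  x = 15: rhs = 1, matching y values: 1, 22 (2 points).
  x = 16: rhs = 18, matching y values: 8, 15 (2 points).
  x = 17: rhs = 16, matching y values: 4, 19 (2 points).
  x = 18: rhs = 1, matching y values: 1, 22 (2 points).
  x = 19: rhs = 2, matching y values: 5, 18 (2 points).
  x = 20: rhs = 2, matching y values: 5, 18 (2 points).
  x = 21: rhs = 7, matching y values: none (0 points).
  x = 22: rhs = 0, matching y values: 0 (1 points).
Total affine count: 27.
Full point count |E(F_23)| = 27 + 1 = 28.
Hasse bound: |28 − (23+1)| = |4| = 4 ≤ 2√23 ≈ 9.5917 ✓.


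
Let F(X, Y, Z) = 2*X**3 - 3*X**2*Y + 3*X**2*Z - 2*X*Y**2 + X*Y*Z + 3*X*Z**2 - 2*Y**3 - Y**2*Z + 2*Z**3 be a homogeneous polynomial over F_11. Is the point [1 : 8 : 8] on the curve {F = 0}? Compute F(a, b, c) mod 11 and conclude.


F(1,8,8) ≡ 3 (mod 11); P is NOT on the curve.

Evaluate F(1, 8, 8) term-by-term (mod 11).
  2*X**3 ↦ 2·1·1·1 = 2
  -3*X**2*Y ↦ -3·1·8·1 = -24
  3*X**2*Z ↦ 3·1·1·8 = 24
  -2*X*Y**2 ↦ -2·1·64·1 = -128
  X*Y*Z ↦ 1·1·8·8 = 64
  3*X*Z**2 ↦ 3·1·1·64 = 192
  -2*Y**3 ↦ -2·1·512·1 = -1024
  -Y**2*Z ↦ -1·1·64·8 = -512
  2*Z**3 ↦ 2·1·1·512 = 1024
Sum: F(1, 8, 8) = (2) + (-24) + (24) + (-128) + (64) + (192) + (-1024) + (-512) + (1024) = -382.
Reducing mod 11: -382 ≡ 3 (mod 11).
Since F(a, b, c) ≡ 3 ≠ 0 (mod 11), P does NOT lie on the curve.


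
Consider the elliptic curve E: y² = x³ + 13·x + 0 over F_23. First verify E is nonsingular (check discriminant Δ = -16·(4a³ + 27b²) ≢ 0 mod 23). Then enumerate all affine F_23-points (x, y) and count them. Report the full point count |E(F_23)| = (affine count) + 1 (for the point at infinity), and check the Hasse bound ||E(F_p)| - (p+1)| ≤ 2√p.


Affine points = {(0, 0), (4, 1), (4, 22), (5, 11), (5, 12), (6, 8), (6, 15), (8, 8), (8, 15), (9, 8), (9, 15), (10, 7), (10, 16), (11, 5), (11, 18), (16, 7), (16, 16), (20, 7), (20, 16), (21, 9), (21, 14), (22, 3), (22, 20)}; affine count = 23; |E(F_23)| = 24.

Discriminant check: Δ ∝ 4a³ + 27b² = 4·13³ + 27·0² = 4·2197 + 27·0 ≡ 2 (mod 23). Nonzero ⇒ E is nonsingular.
For each x ∈ F_23, compute rhs = x³ + 13·x + 0 mod 23, then count y ∈ F_23 with y² ≡ rhs.
  x = 0: rhs = 0, matching y values: 0 (1 points).
  x = 1: rhs = 14, matching y values: none (0 points).
  x = 2: rhs = 11, matching y values: none (0 points).
  x = 3: rhs = 20, matching y values: none (0 points).
  x = 4: rhs = 1, matching y values: 1, 22 (2 points).
  x = 5: rhs = 6, matching y values: 11, 12 (2 points).
  x = 6: rhs = 18, matching y values: 8, 15 (2 points).
  x = 7: rhs = 20, matching y values: none (0 points).
  x = 8: rhs = 18, matching y values: 8, 15 (2 points).
  x = 9: rhs = 18, matching y values: 8, 15 (2 points).
  x = 10: rhs = 3, matching y values: 7, 16 (2 points).
  x = 11: rhs = 2, matching y values: 5, 18 (2 points).
  x = 12: rhs = 21, matching y values: none (0 points).
  x = 13: rhs = 20, matching y values: none (0 points).
  x = 14: rhs = 5, matching y values: none (0 points).
  x = 15: rhs = 5, matching y values: none (0 points).
  x = 16: rhs = 3, matching y values: 7, 16 (2 points).
  x = 17: rhs = 5, matching y values: none (0 points).
  x = 18: rhs = 17, matching y values: none (0 points).
  x = 19: rhs = 22, matching y values: none (0 points).
  x = 20: rhs = 3, matching y values: 7, 16 (2 points).
  x = 21: rhs = 12, matching y values: 9, 14 (2 points).
  x = 22: rhs = 9, matching y values: 3, 20 (2 points).
Total affine count: 23.
Full point count |E(F_23)| = 23 + 1 = 24.
Hasse bound: |24 − (23+1)| = |0| = 0 ≤ 2√23 ≈ 9.5917 ✓.


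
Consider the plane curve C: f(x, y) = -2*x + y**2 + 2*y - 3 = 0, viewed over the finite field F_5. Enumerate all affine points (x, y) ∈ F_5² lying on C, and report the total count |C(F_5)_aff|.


Affine F_5-points: {(0, 1), (0, 2), (1, 0), (1, 3), (3, 4)}; count = 5.

For each of the 25 pairs (x, y) ∈ F_5², evaluate f(x, y) mod 5. Record the zeros.
  x = 0: [0↦2, 1↦0, 2↦0, 3↦2, 4↦1]  zeros at y ∈ {1, 2}
  x = 1: [0↦0, 1↦3, 2↦3, 3↦0, 4↦4]  zeros at y ∈ {0, 3}
  x = 2: [0↦3, 1↦1, 2↦1, 3↦3, 4↦2]  zeros at y ∈ ∅
  x = 3: [0↦1, 1↦4, 2↦4, 3↦1, 4↦0]  zeros at y ∈ {4}
  x = 4: [0↦4, 1↦2, 2↦2, 3↦4, 4↦3]  zeros at y ∈ ∅
Collecting zeros: affine points = {(0, 1), (0, 2), (1, 0), (1, 3), (3, 4)}.
Total count |C(F_5)_aff| = 5.


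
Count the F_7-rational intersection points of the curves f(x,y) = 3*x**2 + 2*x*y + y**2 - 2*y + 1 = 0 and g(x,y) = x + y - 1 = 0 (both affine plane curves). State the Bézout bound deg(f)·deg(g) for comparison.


Common zeros: {(0, 1), (6, 2)}; count = 2; Bézout bound = 2.

deg(f) = 2, deg(g) = 1, so Bézout bound = 2.
Scan x ∈ F_7. For each x, list the y ∈ F_7 with f(x, y) ≡ 0 and those with g(x, y) ≡ 0 (mod 7); the common zeros in that column are the intersection.
  x = 0: f ≡ 0 at y ∈ {1}; g ≡ 0 at y ∈ {1}; common: {1}.
  x = 1: f ≡ 0 at y ∈ ∅; g ≡ 0 at y ∈ {0}; common: ∅.
  x = 2: f ≡ 0 at y ∈ {2, 3}; g ≡ 0 at y ∈ {6}; common: ∅.
  x = 3: f ≡ 0 at y ∈ {0, 3}; g ≡ 0 at y ∈ {5}; common: ∅.
  x = 4: f ≡ 0 at y ∈ {0, 1}; g ≡ 0 at y ∈ {4}; common: ∅.
  x = 5: f ≡ 0 at y ∈ ∅; g ≡ 0 at y ∈ {3}; common: ∅.
  x = 6: f ≡ 0 at y ∈ {2}; g ≡ 0 at y ∈ {2}; common: {2}.
Collecting: common zeros = {(0, 1), (6, 2)}, so the count is 2.
Comparison with the Bézout bound: 2 ≤ 2 = deg(f)·deg(g), as expected for curves with no common component (the bound is attained).


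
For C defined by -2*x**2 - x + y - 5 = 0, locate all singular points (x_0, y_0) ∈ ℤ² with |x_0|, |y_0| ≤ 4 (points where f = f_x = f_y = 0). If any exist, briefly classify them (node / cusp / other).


No singular points in the scanned grid; C is smooth there.

Compute partial derivatives:
  f_x = -4*x - 1.
  f_y = 1.
f_y = 1 is a nonzero constant, so f_y never vanishes: no point (x, y) can satisfy f = f_x = f_y = 0. In particular no (x, y) ∈ {−4, ..., 4}² is singular; the curve is smooth.


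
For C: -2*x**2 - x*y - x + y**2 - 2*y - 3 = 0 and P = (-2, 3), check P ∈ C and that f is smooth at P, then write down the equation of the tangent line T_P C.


Tangent line at P: 4*x + 6*y - 10 = 0.

Step 1: f(-2, 3) = 0, so P lies on C.
Step 2: partial derivatives
  f_x(x, y) = -4*x - y - 1, f_y(x, y) = -x + 2*y - 2.
  f_x(P) = 4, f_y(P) = 6 (gradient nonzero, so P is smooth).
Step 3: tangent line at P: 4·(x − -2) + 6·(y − 3) = 0.
Expanding: 4*x + 6*y - 10 = 0.


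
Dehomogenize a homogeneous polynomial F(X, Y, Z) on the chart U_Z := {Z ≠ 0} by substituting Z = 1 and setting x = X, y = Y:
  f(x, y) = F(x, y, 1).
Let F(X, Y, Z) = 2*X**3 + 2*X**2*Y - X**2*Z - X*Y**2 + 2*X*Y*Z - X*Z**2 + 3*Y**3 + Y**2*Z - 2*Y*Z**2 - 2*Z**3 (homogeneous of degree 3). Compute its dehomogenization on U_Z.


f(x, y) = 2*x**3 + 2*x**2*y - x**2 - x*y**2 + 2*x*y - x + 3*y**3 + y**2 - 2*y - 2

On U_Z we set Z = 1. Each monomial c·X^i·Y^j·Z^k in F becomes c·x^i·y^j·1^k = c·x^i·y^j.
Substituting Z = 1: F(X, Y, 1) = 2*x**3 + 2*x**2*y - x**2 - x*y**2 + 2*x*y - x + 3*y**3 + y**2 - 2*y - 2.
Note: deg(f) ≤ deg(F) = 3; strict inequality happens when F is divisible by Z (lost terms).


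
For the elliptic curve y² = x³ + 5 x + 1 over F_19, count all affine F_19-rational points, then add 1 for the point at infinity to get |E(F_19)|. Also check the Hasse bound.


Affine points = {(0, 1), (0, 18), (1, 8), (1, 11), (2, 0), (3, 9), (3, 10), (4, 3), (4, 16), (6, 0), (10, 5), (10, 14), (11, 0), (16, 4), (16, 15)}; affine count = 15; |E(F_19)| = 16.

Discriminant check: Δ ∝ 4a³ + 27b² = 4·5³ + 27·1² = 4·125 + 27·1 ≡ 14 (mod 19). Nonzero ⇒ E is nonsingular.
For each x ∈ F_19, compute rhs = x³ + 5·x + 1 mod 19, then count y ∈ F_19 with y² ≡ rhs.
  x = 0: rhs = 1, matching y values: 1, 18 (2 points).
  x = 1: rhs = 7, matching y values: 8, 11 (2 points).
  x = 2: rhs = 0, matching y values: 0 (1 points).
  x = 3: rhs = 5, matching y values: 9, 10 (2 points).
  x = 4: rhs = 9, matching y values: 3, 16 (2 points).
  x = 5: rhs = 18, matching y values: none (0 points).
  x = 6: rhs = 0, matching y values: 0 (1 points).
  x = 7: rhs = 18, matching y values: none (0 points).
  x = 8: rhs = 2, matching y values: none (0 points).
  x = 9: rhs = 15, matching y values: none (0 points).
  x = 10: rhs = 6, matching y values: 5, 14 (2 points).
  x = 11: rhs = 0, matching y values: 0 (1 points).
  x = 12: rhs = 3, matching y values: none (0 points).
  x = 13: rhs = 2, matching y values: none (0 points).
  x = 14: rhs = 3, matching y values: none (0 points).
  x = 15: rhs = 12, matching y values: none (0 points).
  x = 16: rhs = 16, matching y values: 4, 15 (2 points).
  x = 17: rhs = 2, matching y values: none (0 points).
  x = 18: rhs = 14, matching y values: none (0 points).
Total affine count: 15.
Full point count |E(F_19)| = 15 + 1 = 16.
Hasse bound: |16 − (19+1)| = |-4| = 4 ≤ 2√19 ≈ 8.7178 ✓.


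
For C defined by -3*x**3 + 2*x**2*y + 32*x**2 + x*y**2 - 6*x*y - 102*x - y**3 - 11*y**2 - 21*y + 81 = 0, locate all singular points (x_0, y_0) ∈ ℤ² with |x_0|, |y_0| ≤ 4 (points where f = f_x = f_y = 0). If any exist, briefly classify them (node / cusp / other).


Singular points: {(3, -3)}; classification: node.

Compute partial derivatives:
  f_x = -9*x**2 + 4*x*y + 64*x + y**2 - 6*y - 102.
  f_y = 2*x**2 + 2*x*y - 6*x - 3*y**2 - 22*y - 21.
Scan x_0 ∈ {−4, ..., 4}. For each x_0, f_y(x_0, y) is a polynomial in y; find its integer roots y ∈ {−4, ..., 4}, then test f_x and f at those candidates.
  x = -4: f_y(-4, y) = -3*y**2 - 30*y + 35; no integer root y with |y| ≤ 4.
  x = -3: f_y(-3, y) = -3*y**2 - 28*y + 15; no integer root y with |y| ≤ 4.
  x = -2: f_y(-2, y) = -3*y**2 - 26*y - 1; no integer root y with |y| ≤ 4.
  x = -1: f_y(-1, y) = -3*y**2 - 24*y - 13; no integer root y with |y| ≤ 4.
  x = 0: f_y(0, y) = -3*y**2 - 22*y - 21; no integer root y with |y| ≤ 4.
  x = 1: f_y(1, y) = -3*y**2 - 20*y - 25; no integer root y with |y| ≤ 4.
  x = 2: f_y(2, y) = -3*y**2 - 18*y - 25; no integer root y with |y| ≤ 4.
  x = 3: f_y(3, y) = -3*y**2 - 16*y - 21; vanishes at y ∈ {-3}. (3, -3): f_x = 0, f = 0 — SINGULAR.
  x = 4: f_y(4, y) = -3*y**2 - 14*y - 13; no integer root y with |y| ≤ 4.
Only singular point on the grid: (3, -3).
Classify: substitute x = 3 + u, y = -3 + v and expand: f = -3*u**3 + 2*u**2*v - u**2 + u*v**2 - v**3 + v**2.
No constant or linear terms (consistent with a singular point). Quadratic part: -u**2 + v**2. Cubic part: -3*u**3 + 2*u**2*v + u*v**2 - v**3.
The quadratic part v**2 - u**2 = (v − u)(v + u) splits into two distinct linear factors, so there are two distinct tangent lines y − -3 = ±(x − 3) — this is a node (ordinary double point).
Classification: node.


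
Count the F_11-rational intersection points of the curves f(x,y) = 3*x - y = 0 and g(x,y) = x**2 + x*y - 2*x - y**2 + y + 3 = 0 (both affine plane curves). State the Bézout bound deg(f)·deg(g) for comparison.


Common zeros: ∅; count = 0; Bézout bound = 2.

deg(f) = 1, deg(g) = 2, so Bézout bound = 2.
Scan x ∈ F_11. For each x, list the y ∈ F_11 with f(x, y) ≡ 0 and those with g(x, y) ≡ 0 (mod 11); the common zeros in that column are the intersection.
  x = 0: f ≡ 0 at y ∈ {0}; g ≡ 0 at y ∈ ∅; common: ∅.
  x = 1: f ≡ 0 at y ∈ {3}; g ≡ 0 at y ∈ {6, 7}; common: ∅.
  x = 2: f ≡ 0 at y ∈ {6}; g ≡ 0 at y ∈ ∅; common: ∅.
  x = 3: f ≡ 0 at y ∈ {9}; g ≡ 0 at y ∈ ∅; common: ∅.
  x = 4: f ≡ 0 at y ∈ {1}; g ≡ 0 at y ∈ {0, 5}; common: ∅.
  x = 5: f ≡ 0 at y ∈ {4}; g ≡ 0 at y ∈ {7, 10}; common: ∅.
  x = 6: f ≡ 0 at y ∈ {7}; g ≡ 0 at y ∈ {1, 6}; common: ∅.
  x = 7: f ≡ 0 at y ∈ {10}; g ≡ 0 at y ∈ ∅; common: ∅.
  x = 8: f ≡ 0 at y ∈ {2}; g ≡ 0 at y ∈ ∅; common: ∅.
  x = 9: f ≡ 0 at y ∈ {5}; g ≡ 0 at y ∈ {0, 10}; common: ∅.
  x = 10: f ≡ 0 at y ∈ {8}; g ≡ 0 at y ∈ ∅; common: ∅.
Collecting: common zeros = ∅, so the count is 0.
Comparison with the Bézout bound: 0 ≤ 2 = deg(f)·deg(g), as expected for curves with no common component (the affine F_11-count falls short of the bound because intersections may lie at infinity, over extension fields, or carry multiplicity).


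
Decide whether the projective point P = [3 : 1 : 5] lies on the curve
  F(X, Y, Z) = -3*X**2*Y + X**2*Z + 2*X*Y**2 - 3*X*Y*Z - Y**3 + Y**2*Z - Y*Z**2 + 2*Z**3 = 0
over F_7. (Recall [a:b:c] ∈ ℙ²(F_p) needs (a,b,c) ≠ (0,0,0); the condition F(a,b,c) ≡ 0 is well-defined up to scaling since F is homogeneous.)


F(3,1,5) ≡ 5 (mod 7); P is NOT on the curve.

Evaluate F(3, 1, 5) term-by-term (mod 7).
  -3*X**2*Y ↦ -3·9·1·1 = -27
  X**2*Z ↦ 1·9·1·5 = 45
  2*X*Y**2 ↦ 2·3·1·1 = 6
  -3*X*Y*Z ↦ -3·3·1·5 = -45
  -Y**3 ↦ -1·1·1·1 = -1
  Y**2*Z ↦ 1·1·1·5 = 5
  -Y*Z**2 ↦ -1·1·1·25 = -25
  2*Z**3 ↦ 2·1·1·125 = 250
Sum: F(3, 1, 5) = (-27) + (45) + (6) + (-45) + (-1) + (5) + (-25) + (250) = 208.
Reducing mod 7: 208 ≡ 5 (mod 7).
Since F(a, b, c) ≡ 5 ≠ 0 (mod 7), P does NOT lie on the curve.


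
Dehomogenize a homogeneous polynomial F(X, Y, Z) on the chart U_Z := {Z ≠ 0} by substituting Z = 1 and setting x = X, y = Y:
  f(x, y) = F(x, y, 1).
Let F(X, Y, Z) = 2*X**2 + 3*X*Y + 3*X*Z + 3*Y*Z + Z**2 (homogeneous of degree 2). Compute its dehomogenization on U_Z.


f(x, y) = 2*x**2 + 3*x*y + 3*x + 3*y + 1

On U_Z we set Z = 1. Each monomial c·X^i·Y^j·Z^k in F becomes c·x^i·y^j·1^k = c·x^i·y^j.
Substituting Z = 1: F(X, Y, 1) = 2*x**2 + 3*x*y + 3*x + 3*y + 1.
Note: deg(f) ≤ deg(F) = 2; strict inequality happens when F is divisible by Z (lost terms).


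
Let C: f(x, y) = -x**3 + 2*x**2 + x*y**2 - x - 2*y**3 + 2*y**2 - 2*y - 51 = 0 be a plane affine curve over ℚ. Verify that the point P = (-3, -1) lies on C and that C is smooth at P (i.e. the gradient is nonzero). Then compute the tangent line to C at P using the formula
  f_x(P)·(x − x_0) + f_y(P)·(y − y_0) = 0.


Tangent line at P: -39*x - 6*y - 123 = 0.

Step 1: f(-3, -1) = 0, so P lies on C.
Step 2: partial derivatives
  f_x(x, y) = -3*x**2 + 4*x + y**2 - 1, f_y(x, y) = 2*x*y - 6*y**2 + 4*y - 2.
  f_x(P) = -39, f_y(P) = -6 (gradient nonzero, so P is smooth).
Step 3: tangent line at P: -39·(x − -3) + -6·(y − -1) = 0.
Expanding: -39*x - 6*y - 123 = 0.


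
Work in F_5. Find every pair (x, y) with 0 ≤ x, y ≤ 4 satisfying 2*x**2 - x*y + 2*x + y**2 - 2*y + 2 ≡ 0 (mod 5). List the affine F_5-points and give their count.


Affine F_5-points: {(0, 3), (0, 4), (1, 4), (2, 2), (3, 2), (3, 3)}; count = 6.

For each of the 25 pairs (x, y) ∈ F_5², evaluate f(x, y) mod 5. Record the zeros.
  x = 0: [0↦2, 1↦1, 2↦2, 3↦0, 4↦0]  zeros at y ∈ {3, 4}
  x = 1: [0↦1, 1↦4, 2↦4, 3↦1, 4↦0]  zeros at y ∈ {4}
  x = 2: [0↦4, 1↦1, 2↦0, 3↦1, 4↦4]  zeros at y ∈ {2}
  x = 3: [0↦1, 1↦2, 2↦0, 3↦0, 4↦2]  zeros at y ∈ {2, 3}
  x = 4: [0↦2, 1↦2, 2↦4, 3↦3, 4↦4]  zeros at y ∈ ∅
Collecting zeros: affine points = {(0, 3), (0, 4), (1, 4), (2, 2), (3, 2), (3, 3)}.
Total count |C(F_5)_aff| = 6.


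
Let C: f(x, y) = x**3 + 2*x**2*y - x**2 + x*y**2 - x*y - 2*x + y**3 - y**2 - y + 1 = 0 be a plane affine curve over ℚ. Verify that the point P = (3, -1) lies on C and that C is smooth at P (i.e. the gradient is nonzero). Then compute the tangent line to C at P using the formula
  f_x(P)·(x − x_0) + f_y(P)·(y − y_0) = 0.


Tangent line at P: 9*x + 13*y - 14 = 0.

Step 1: f(3, -1) = 0, so P lies on C.
Step 2: partial derivatives
  f_x(x, y) = 3*x**2 + 4*x*y - 2*x + y**2 - y - 2, f_y(x, y) = 2*x**2 + 2*x*y - x + 3*y**2 - 2*y - 1.
  f_x(P) = 9, f_y(P) = 13 (gradient nonzero, so P is smooth).
Step 3: tangent line at P: 9·(x − 3) + 13·(y − -1) = 0.
Expanding: 9*x + 13*y - 14 = 0.


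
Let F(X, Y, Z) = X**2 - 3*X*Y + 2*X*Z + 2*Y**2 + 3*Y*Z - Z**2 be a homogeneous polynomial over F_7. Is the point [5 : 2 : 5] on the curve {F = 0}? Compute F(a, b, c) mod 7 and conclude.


F(5,2,5) ≡ 2 (mod 7); P is NOT on the curve.

Evaluate F(5, 2, 5) term-by-term (mod 7).
  X**2 ↦ 1·25·1·1 = 25
  -3*X*Y ↦ -3·5·2·1 = -30
  2*X*Z ↦ 2·5·1·5 = 50
  2*Y**2 ↦ 2·1·4·1 = 8
  3*Y*Z ↦ 3·1·2·5 = 30
  -Z**2 ↦ -1·1·1·25 = -25
Sum: F(5, 2, 5) = (25) + (-30) + (50) + (8) + (30) + (-25) = 58.
Reducing mod 7: 58 ≡ 2 (mod 7).
Since F(a, b, c) ≡ 2 ≠ 0 (mod 7), P does NOT lie on the curve.


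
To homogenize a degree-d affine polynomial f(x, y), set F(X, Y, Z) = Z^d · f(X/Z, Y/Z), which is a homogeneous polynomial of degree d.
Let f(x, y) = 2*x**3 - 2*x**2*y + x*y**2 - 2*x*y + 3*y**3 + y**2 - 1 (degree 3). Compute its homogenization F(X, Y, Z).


F(X, Y, Z) = 2*X**3 - 2*X**2*Y + X*Y**2 - 2*X*Y*Z + 3*Y**3 + Y**2*Z - Z**3

deg(f) = 3.
Substitute x = X/Z, y = Y/Z into f, then multiply by Z^3.
  monomial 2·x^3·y^0 ↦ 2·X^3·Y^0·Z^0.
  monomial -2·x^2·y^1 ↦ -2·X^2·Y^1·Z^0.
  monomial 1·x^1·y^2 ↦ 1·X^1·Y^2·Z^0.
  monomial -2·x^1·y^1 ↦ -2·X^1·Y^1·Z^1.
  monomial 3·x^0·y^3 ↦ 3·X^0·Y^3·Z^0.
  monomial 1·x^0·y^2 ↦ 1·X^0·Y^2·Z^1.
  monomial -1·x^0·y^0 ↦ -1·X^0·Y^0·Z^3.
Collecting: F(X, Y, Z) = 2*X**3 - 2*X**2*Y + X*Y**2 - 2*X*Y*Z + 3*Y**3 + Y**2*Z - Z**3.


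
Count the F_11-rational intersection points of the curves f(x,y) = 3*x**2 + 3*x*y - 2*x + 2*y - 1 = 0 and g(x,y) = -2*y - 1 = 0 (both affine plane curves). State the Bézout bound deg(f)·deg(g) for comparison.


Common zeros: ∅; count = 0; Bézout bound = 2.

deg(f) = 2, deg(g) = 1, so Bézout bound = 2.
Scan x ∈ F_11. For each x, list the y ∈ F_11 with f(x, y) ≡ 0 and those with g(x, y) ≡ 0 (mod 11); the common zeros in that column are the intersection.
  x = 0: f ≡ 0 at y ∈ {6}; g ≡ 0 at y ∈ {5}; common: ∅.
  x = 1: f ≡ 0 at y ∈ {0}; g ≡ 0 at y ∈ {5}; common: ∅.
  x = 2: f ≡ 0 at y ∈ {6}; g ≡ 0 at y ∈ {5}; common: ∅.
  x = 3: f ≡ 0 at y ∈ ∅; g ≡ 0 at y ∈ {5}; common: ∅.
  x = 4: f ≡ 0 at y ∈ {9}; g ≡ 0 at y ∈ {5}; common: ∅.
  x = 5: f ≡ 0 at y ∈ {4}; g ≡ 0 at y ∈ {5}; common: ∅.
  x = 6: f ≡ 0 at y ∈ {9}; g ≡ 0 at y ∈ {5}; common: ∅.
  x = 7: f ≡ 0 at y ∈ {0}; g ≡ 0 at y ∈ {5}; common: ∅.
  x = 8: f ≡ 0 at y ∈ {3}; g ≡ 0 at y ∈ {5}; common: ∅.
  x = 9: f ≡ 0 at y ∈ {1}; g ≡ 0 at y ∈ {5}; common: ∅.
  x = 10: f ≡ 0 at y ∈ {4}; g ≡ 0 at y ∈ {5}; common: ∅.
Collecting: common zeros = ∅, so the count is 0.
Comparison with the Bézout bound: 0 ≤ 2 = deg(f)·deg(g), as expected for curves with no common component (the affine F_11-count falls short of the bound because intersections may lie at infinity, over extension fields, or carry multiplicity).


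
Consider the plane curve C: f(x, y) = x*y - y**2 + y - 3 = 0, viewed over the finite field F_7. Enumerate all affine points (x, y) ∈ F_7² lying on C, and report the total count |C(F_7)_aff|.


Affine F_7-points: {(2, 4), (2, 6), (3, 1), (3, 3), (6, 2), (6, 5)}; count = 6.

For each of the 49 pairs (x, y) ∈ F_7², evaluate f(x, y) mod 7. Record the zeros.
  x = 0: [0↦4, 1↦4, 2↦2, 3↦5, 4↦6, 5↦5, 6↦2]  zeros at y ∈ ∅
  x = 1: [0↦4, 1↦5, 2↦4, 3↦1, 4↦3, 5↦3, 6↦1]  zeros at y ∈ ∅
  x = 2: [0↦4, 1↦6, 2↦6, 3↦4, 4↦0, 5↦1, 6↦0]  zeros at y ∈ {4, 6}
  x = 3: [0↦4, 1↦0, 2↦1, 3↦0, 4↦4, 5↦6, 6↦6]  zeros at y ∈ {1, 3}
  x = 4: [0↦4, 1↦1, 2↦3, 3↦3, 4↦1, 5↦4, 6↦5]  zeros at y ∈ ∅
  x = 5: [0↦4, 1↦2, 2↦5, 3↦6, 4↦5, 5↦2, 6↦4]  zeros at y ∈ ∅
  x = 6: [0↦4, 1↦3, 2↦0, 3↦2, 4↦2, 5↦0, 6↦3]  zeros at y ∈ {2, 5}
Collecting zeros: affine points = {(2, 4), (2, 6), (3, 1), (3, 3), (6, 2), (6, 5)}.
Total count |C(F_7)_aff| = 6.
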